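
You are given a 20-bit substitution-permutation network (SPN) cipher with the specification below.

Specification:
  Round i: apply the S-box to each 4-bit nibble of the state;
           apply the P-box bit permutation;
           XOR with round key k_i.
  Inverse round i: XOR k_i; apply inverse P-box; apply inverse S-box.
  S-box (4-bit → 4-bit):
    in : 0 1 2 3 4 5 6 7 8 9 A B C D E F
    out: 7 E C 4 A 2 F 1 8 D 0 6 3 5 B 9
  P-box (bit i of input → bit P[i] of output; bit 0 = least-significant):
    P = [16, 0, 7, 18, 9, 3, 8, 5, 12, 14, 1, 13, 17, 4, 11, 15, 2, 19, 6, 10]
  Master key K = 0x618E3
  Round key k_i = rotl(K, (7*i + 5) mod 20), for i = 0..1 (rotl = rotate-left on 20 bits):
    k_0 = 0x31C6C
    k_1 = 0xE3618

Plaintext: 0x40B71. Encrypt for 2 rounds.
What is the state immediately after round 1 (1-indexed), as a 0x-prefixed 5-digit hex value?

s_0 = plaintext = 0x40B71
s_1 = Round(s_0, k_0) = 0xD52FF
s_2 = Round(s_1, k_1) = 0xB146E

0xD52FF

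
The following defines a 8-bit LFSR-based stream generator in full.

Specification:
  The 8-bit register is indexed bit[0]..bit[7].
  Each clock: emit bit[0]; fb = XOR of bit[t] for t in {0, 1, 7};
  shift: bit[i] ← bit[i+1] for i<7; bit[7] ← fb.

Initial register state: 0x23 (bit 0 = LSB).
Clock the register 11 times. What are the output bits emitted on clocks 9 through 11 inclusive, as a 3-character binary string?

reg_0 = 0x23
clock 1: out=1, reg = 0x11
clock 2: out=1, reg = 0x88
clock 3: out=0, reg = 0xC4
clock 4: out=0, reg = 0xE2
clock 5: out=0, reg = 0x71
clock 6: out=1, reg = 0xB8
clock 7: out=0, reg = 0xDC
clock 8: out=0, reg = 0xEE
clock 9: out=0, reg = 0x77
clock 10: out=1, reg = 0x3B
clock 11: out=1, reg = 0x1D

011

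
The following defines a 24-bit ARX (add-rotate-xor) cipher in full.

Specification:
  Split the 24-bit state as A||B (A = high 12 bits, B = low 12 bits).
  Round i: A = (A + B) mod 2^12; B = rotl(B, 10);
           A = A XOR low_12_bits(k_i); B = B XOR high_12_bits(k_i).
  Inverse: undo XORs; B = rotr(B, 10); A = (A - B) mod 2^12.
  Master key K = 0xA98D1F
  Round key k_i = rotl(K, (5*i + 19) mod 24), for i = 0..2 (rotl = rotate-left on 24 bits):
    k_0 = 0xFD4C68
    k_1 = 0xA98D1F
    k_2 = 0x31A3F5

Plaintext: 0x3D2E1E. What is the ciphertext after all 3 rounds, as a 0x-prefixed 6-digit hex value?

s_0 = plaintext = 0x3D2E1E
s_1 = Round(s_0, k_0) = 0xD98453
s_2 = Round(s_1, k_1) = 0xCF478C
s_3 = Round(s_2, k_2) = 0x7752F9

0x7752F9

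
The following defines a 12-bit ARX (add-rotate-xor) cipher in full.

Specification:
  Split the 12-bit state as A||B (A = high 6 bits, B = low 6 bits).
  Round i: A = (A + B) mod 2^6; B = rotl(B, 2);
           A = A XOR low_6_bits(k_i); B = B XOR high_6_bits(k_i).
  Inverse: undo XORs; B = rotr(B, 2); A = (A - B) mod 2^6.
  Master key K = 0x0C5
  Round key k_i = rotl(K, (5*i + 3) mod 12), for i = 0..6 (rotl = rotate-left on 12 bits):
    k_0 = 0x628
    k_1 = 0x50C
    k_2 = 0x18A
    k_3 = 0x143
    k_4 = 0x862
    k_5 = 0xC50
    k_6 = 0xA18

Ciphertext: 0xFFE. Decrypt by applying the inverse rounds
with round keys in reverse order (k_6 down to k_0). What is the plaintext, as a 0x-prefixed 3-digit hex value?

s_0 = ciphertext = 0xFFE
s_1 = InvRound(s_0, k_6) = 0x0A5
s_2 = InvRound(s_1, k_5) = 0x345
s_3 = InvRound(s_2, k_4) = 0x989
s_4 = InvRound(s_3, k_3) = 0x883
s_5 = InvRound(s_4, k_2) = 0x5D1
s_6 = InvRound(s_5, k_1) = 0x291
s_7 = InvRound(s_6, k_0) = 0x412

0x412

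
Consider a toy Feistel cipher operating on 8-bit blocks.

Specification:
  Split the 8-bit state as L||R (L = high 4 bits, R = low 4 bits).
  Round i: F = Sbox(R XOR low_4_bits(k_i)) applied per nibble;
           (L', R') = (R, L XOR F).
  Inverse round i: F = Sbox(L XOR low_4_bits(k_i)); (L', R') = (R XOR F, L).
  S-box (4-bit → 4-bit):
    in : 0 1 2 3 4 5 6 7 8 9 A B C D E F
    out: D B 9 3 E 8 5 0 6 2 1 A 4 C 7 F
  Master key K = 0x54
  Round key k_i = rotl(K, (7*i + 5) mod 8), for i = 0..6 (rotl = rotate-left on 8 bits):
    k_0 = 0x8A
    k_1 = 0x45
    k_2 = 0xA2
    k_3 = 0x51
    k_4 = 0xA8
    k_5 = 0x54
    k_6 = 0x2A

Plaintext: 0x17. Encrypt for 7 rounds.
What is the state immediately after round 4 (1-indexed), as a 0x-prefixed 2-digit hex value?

s_0 = plaintext = 0x17
s_1 = Round(s_0, k_0) = 0x7D
s_2 = Round(s_1, k_1) = 0xD1
s_3 = Round(s_2, k_2) = 0x1E
s_4 = Round(s_3, k_3) = 0xEE
s_5 = Round(s_4, k_4) = 0xEB
s_6 = Round(s_5, k_5) = 0xB1
s_7 = Round(s_6, k_6) = 0x11

0xEE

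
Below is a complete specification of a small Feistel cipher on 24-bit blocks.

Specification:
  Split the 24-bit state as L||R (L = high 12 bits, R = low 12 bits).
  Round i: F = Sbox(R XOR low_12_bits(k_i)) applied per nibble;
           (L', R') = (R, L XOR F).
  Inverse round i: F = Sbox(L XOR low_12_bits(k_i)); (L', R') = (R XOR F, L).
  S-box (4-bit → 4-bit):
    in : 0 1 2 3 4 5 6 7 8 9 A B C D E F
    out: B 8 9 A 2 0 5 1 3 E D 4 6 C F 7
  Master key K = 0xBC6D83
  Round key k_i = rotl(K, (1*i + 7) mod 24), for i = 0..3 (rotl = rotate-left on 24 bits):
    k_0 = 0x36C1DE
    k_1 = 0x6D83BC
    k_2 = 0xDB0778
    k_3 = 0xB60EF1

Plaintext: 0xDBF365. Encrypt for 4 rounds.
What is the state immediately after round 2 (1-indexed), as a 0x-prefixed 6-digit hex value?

s_0 = plaintext = 0xDBF365
s_1 = Round(s_0, k_0) = 0x3654FB
s_2 = Round(s_1, k_1) = 0x4FB244
s_3 = Round(s_2, k_2) = 0x24445D
s_4 = Round(s_3, k_3) = 0x45DF92

0x4FB244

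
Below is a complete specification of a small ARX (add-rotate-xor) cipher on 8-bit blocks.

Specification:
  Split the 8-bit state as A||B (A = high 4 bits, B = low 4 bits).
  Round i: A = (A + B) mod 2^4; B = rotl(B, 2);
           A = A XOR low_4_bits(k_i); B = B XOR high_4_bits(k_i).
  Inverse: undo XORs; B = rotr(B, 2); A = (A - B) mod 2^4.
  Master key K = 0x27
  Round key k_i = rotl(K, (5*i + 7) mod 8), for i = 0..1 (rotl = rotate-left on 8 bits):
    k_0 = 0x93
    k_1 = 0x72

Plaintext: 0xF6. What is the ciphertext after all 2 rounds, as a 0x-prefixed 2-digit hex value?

s_0 = plaintext = 0xF6
s_1 = Round(s_0, k_0) = 0x60
s_2 = Round(s_1, k_1) = 0x47

0x47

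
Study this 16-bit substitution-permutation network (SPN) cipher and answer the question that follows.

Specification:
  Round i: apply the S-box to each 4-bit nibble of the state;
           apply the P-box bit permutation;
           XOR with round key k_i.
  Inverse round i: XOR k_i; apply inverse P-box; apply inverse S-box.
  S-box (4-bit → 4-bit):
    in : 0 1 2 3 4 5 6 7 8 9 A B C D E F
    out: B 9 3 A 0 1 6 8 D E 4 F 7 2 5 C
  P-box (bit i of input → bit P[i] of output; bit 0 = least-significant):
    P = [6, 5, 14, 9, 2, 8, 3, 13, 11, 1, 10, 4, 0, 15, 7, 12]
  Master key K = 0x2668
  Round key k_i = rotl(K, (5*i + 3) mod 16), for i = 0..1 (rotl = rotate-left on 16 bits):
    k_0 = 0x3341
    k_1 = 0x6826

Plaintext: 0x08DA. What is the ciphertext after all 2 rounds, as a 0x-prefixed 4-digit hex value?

0x66C3

s_0 = plaintext = 0x08DA
s_1 = Round(s_0, k_0) = 0xEE50
s_2 = Round(s_1, k_1) = 0x66C3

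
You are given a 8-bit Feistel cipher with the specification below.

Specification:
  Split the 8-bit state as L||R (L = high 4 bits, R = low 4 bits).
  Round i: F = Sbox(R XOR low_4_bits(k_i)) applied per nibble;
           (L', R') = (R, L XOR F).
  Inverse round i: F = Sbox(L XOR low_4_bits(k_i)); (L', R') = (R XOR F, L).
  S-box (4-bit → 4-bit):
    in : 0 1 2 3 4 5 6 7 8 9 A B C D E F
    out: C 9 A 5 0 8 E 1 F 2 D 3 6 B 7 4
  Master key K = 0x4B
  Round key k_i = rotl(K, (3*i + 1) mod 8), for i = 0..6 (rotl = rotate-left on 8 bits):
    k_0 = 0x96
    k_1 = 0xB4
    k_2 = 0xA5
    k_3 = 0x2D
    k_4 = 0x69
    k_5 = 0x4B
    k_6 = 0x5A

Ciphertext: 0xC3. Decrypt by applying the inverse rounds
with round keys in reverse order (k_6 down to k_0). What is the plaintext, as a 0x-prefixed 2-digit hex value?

s_0 = ciphertext = 0xC3
s_1 = InvRound(s_0, k_6) = 0xDC
s_2 = InvRound(s_1, k_5) = 0x2D
s_3 = InvRound(s_2, k_4) = 0xE2
s_4 = InvRound(s_3, k_3) = 0x7E
s_5 = InvRound(s_4, k_2) = 0x47
s_6 = InvRound(s_5, k_1) = 0xB4
s_7 = InvRound(s_6, k_0) = 0xFB

0xFB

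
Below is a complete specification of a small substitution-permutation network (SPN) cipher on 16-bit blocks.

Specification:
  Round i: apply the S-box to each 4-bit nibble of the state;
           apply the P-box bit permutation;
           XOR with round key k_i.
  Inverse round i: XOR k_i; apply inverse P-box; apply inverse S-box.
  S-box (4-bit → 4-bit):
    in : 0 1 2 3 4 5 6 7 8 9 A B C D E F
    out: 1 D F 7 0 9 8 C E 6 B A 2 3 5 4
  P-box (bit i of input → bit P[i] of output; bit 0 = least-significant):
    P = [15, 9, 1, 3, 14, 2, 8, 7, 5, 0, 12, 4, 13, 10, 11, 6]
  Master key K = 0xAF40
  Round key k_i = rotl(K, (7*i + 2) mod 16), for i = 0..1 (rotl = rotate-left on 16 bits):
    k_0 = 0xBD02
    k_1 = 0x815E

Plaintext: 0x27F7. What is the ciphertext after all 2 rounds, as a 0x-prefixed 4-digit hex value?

s_0 = plaintext = 0x27F7
s_1 = Round(s_0, k_0) = 0x8058
s_2 = Round(s_1, k_1) = 0xCFB4

0xCFB4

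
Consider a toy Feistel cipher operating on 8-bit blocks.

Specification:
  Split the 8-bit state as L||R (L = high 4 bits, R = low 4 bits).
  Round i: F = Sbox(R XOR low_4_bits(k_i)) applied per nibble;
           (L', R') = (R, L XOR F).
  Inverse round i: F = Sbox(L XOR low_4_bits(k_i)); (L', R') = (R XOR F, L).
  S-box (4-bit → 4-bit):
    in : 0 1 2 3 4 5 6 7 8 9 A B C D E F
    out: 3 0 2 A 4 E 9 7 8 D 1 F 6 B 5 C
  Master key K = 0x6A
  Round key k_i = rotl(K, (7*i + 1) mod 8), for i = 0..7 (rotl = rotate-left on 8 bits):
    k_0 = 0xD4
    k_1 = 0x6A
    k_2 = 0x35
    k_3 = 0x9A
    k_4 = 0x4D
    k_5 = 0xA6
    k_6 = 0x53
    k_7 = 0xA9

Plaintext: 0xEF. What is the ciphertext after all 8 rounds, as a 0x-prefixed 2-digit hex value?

s_0 = plaintext = 0xEF
s_1 = Round(s_0, k_0) = 0xF1
s_2 = Round(s_1, k_1) = 0x10
s_3 = Round(s_2, k_2) = 0x0F
s_4 = Round(s_3, k_3) = 0xFE
s_5 = Round(s_4, k_4) = 0xE5
s_6 = Round(s_5, k_5) = 0x54
s_7 = Round(s_6, k_6) = 0x42
s_8 = Round(s_7, k_7) = 0x2B

0x2B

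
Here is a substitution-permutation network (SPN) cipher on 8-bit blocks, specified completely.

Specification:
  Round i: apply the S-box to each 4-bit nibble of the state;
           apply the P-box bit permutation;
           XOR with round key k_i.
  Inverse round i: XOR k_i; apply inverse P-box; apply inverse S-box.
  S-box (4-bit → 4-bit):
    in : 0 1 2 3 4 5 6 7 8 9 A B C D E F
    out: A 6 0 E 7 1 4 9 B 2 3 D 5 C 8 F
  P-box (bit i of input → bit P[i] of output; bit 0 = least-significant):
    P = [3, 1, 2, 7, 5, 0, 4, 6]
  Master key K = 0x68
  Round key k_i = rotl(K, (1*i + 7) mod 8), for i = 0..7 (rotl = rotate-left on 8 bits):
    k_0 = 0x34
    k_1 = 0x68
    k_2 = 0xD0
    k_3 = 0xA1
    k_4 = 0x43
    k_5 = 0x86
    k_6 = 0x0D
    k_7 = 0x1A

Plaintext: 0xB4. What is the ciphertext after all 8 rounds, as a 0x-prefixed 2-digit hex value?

s_0 = plaintext = 0xB4
s_1 = Round(s_0, k_0) = 0x4A
s_2 = Round(s_1, k_1) = 0x53
s_3 = Round(s_2, k_2) = 0x76
s_4 = Round(s_3, k_3) = 0xC5
s_5 = Round(s_4, k_4) = 0x7B
s_6 = Round(s_5, k_5) = 0x6A
s_7 = Round(s_6, k_6) = 0x17
s_8 = Round(s_7, k_7) = 0x83

0x83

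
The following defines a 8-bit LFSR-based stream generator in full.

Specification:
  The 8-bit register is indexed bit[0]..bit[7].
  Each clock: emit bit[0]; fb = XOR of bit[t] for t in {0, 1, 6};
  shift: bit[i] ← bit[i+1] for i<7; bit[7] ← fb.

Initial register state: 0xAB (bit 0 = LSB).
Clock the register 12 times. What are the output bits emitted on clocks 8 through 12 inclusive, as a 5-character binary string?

reg_0 = 0xAB
clock 1: out=1, reg = 0x55
clock 2: out=1, reg = 0x2A
clock 3: out=0, reg = 0x95
clock 4: out=1, reg = 0xCA
clock 5: out=0, reg = 0x65
clock 6: out=1, reg = 0x32
clock 7: out=0, reg = 0x99
clock 8: out=1, reg = 0xCC
clock 9: out=0, reg = 0xE6
clock 10: out=0, reg = 0x73
clock 11: out=1, reg = 0xB9
clock 12: out=1, reg = 0xDC

10011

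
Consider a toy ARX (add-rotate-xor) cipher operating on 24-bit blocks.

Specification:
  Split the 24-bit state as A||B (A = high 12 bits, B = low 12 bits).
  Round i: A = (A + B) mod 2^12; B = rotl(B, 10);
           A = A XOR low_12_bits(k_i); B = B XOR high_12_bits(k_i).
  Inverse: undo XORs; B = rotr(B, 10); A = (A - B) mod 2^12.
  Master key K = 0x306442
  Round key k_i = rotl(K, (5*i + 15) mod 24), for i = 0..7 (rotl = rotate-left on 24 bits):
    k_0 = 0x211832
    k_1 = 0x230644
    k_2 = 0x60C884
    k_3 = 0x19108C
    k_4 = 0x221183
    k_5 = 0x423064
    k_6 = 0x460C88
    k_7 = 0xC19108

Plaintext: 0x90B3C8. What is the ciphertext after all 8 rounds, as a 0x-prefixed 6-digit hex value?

s_0 = plaintext = 0x90B3C8
s_1 = Round(s_0, k_0) = 0x4E12E3
s_2 = Round(s_1, k_1) = 0x180E88
s_3 = Round(s_2, k_2) = 0x88C5AE
s_4 = Round(s_3, k_3) = 0xEB68FA
s_5 = Round(s_4, k_4) = 0x63381F
s_6 = Round(s_5, k_5) = 0xE36A24
s_7 = Round(s_6, k_6) = 0x4D26E9
s_8 = Round(s_7, k_7) = 0xAB39A3

0xAB39A3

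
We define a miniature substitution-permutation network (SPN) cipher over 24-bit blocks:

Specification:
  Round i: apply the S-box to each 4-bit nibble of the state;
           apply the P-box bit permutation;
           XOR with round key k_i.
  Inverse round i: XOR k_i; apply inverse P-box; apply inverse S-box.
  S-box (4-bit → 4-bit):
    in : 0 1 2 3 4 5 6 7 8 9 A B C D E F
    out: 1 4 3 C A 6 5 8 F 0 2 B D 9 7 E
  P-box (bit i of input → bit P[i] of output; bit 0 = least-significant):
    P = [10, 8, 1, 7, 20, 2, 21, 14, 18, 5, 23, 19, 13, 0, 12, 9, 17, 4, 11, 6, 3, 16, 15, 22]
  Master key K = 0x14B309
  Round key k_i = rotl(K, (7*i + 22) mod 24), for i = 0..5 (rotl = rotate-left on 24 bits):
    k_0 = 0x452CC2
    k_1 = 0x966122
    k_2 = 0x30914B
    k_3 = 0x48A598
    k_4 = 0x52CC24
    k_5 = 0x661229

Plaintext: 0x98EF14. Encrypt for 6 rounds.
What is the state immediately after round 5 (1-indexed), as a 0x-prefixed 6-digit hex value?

0x357016

s_0 = plaintext = 0x98EF14
s_1 = Round(s_0, k_0) = 0xEF1533
s_2 = Round(s_1, k_1) = 0x37B9D8
s_3 = Round(s_2, k_2) = 0x607688
s_4 = Round(s_3, k_3) = 0xFE6216
s_5 = Round(s_4, k_4) = 0x357016
s_6 = Round(s_5, k_5) = 0x029C3B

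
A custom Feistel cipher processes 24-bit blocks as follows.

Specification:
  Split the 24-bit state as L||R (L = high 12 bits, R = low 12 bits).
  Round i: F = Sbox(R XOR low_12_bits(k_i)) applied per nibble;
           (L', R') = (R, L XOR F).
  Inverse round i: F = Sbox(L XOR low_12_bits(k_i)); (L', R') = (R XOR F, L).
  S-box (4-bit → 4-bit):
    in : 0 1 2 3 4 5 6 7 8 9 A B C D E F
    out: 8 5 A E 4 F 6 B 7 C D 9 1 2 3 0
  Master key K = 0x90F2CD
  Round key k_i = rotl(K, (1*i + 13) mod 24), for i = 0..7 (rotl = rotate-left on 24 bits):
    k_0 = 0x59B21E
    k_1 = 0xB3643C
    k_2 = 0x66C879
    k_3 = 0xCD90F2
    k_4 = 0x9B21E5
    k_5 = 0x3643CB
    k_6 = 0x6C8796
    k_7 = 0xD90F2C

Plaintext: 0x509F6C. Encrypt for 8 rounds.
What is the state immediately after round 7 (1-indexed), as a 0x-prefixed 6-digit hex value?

0xC82E75

s_0 = plaintext = 0x509F6C
s_1 = Round(s_0, k_0) = 0xF6C7B3
s_2 = Round(s_1, k_1) = 0x7B311C
s_3 = Round(s_2, k_2) = 0x11CBDC
s_4 = Round(s_3, k_3) = 0xBDC8BF
s_5 = Round(s_4, k_4) = 0x8BF721
s_6 = Round(s_5, k_5) = 0x721C82
s_7 = Round(s_6, k_6) = 0xC82E75
s_8 = Round(s_7, k_7) = 0xE7597E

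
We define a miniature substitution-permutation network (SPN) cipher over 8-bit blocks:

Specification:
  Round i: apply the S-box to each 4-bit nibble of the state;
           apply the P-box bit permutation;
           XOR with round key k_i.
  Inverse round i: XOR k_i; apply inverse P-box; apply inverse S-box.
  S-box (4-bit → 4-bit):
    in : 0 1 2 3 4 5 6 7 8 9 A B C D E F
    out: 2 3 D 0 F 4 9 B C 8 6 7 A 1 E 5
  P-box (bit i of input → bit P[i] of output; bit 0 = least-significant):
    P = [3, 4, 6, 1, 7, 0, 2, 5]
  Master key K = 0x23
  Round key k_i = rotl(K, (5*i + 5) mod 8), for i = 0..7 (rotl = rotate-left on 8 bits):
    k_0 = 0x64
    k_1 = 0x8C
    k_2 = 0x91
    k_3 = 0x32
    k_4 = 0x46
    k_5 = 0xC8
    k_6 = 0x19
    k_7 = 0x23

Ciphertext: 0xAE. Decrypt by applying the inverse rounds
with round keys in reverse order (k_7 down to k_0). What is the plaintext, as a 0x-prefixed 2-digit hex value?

0xFB

s_0 = ciphertext = 0xAE
s_1 = InvRound(s_0, k_7) = 0xBD
s_2 = InvRound(s_1, k_6) = 0x23
s_3 = InvRound(s_2, k_5) = 0x72
s_4 = InvRound(s_3, k_4) = 0x80
s_5 = InvRound(s_4, k_3) = 0x6C
s_6 = InvRound(s_5, k_2) = 0x4B
s_7 = InvRound(s_6, k_1) = 0xB8
s_8 = InvRound(s_7, k_0) = 0xFB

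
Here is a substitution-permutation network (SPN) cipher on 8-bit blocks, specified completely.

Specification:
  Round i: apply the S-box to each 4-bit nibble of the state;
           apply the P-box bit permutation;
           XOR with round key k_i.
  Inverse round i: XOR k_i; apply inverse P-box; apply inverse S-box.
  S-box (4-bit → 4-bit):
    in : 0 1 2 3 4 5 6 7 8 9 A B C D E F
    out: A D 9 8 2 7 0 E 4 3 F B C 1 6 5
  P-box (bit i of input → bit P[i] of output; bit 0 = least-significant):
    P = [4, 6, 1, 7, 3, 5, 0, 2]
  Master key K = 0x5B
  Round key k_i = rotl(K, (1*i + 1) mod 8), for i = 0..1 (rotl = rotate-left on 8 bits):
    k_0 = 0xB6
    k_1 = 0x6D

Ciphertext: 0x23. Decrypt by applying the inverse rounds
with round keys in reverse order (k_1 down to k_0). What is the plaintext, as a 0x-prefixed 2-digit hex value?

s_0 = ciphertext = 0x23
s_1 = InvRound(s_0, k_1) = 0x2E
s_2 = InvRound(s_1, k_0) = 0xD2

0xD2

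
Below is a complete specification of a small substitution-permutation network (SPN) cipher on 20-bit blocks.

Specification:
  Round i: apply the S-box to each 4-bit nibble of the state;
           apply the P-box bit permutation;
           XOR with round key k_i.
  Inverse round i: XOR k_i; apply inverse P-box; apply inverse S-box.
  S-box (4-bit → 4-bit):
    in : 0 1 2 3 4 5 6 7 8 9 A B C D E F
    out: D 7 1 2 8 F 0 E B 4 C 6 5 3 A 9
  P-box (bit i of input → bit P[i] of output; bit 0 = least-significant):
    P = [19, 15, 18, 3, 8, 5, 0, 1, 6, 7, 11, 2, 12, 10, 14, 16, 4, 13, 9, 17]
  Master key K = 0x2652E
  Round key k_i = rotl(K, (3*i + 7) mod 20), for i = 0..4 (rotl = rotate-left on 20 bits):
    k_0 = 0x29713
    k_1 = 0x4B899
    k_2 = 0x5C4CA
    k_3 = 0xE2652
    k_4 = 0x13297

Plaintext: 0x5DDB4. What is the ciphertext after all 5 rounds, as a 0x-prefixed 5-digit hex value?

0xD3034

s_0 = plaintext = 0x5DDB4
s_1 = Round(s_0, k_0) = 0x0A1EA
s_2 = Round(s_1, k_1) = 0x3F263
s_3 = Round(s_2, k_2) = 0x4748A
s_4 = Round(s_3, k_3) = 0x9637C
s_5 = Round(s_4, k_4) = 0xD3034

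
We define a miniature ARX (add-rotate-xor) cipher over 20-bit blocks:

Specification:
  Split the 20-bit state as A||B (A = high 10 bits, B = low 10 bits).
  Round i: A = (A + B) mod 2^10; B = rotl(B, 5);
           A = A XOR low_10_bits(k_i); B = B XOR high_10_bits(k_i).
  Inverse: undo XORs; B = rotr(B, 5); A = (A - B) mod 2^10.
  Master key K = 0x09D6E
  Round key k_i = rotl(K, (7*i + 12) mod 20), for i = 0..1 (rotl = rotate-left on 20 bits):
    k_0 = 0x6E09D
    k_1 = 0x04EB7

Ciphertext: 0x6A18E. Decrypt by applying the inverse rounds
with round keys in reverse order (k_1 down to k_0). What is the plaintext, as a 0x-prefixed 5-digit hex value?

0x57A90

s_0 = ciphertext = 0x6A18E
s_1 = InvRound(s_0, k_1) = 0xDCFAC
s_2 = InvRound(s_1, k_0) = 0x57A90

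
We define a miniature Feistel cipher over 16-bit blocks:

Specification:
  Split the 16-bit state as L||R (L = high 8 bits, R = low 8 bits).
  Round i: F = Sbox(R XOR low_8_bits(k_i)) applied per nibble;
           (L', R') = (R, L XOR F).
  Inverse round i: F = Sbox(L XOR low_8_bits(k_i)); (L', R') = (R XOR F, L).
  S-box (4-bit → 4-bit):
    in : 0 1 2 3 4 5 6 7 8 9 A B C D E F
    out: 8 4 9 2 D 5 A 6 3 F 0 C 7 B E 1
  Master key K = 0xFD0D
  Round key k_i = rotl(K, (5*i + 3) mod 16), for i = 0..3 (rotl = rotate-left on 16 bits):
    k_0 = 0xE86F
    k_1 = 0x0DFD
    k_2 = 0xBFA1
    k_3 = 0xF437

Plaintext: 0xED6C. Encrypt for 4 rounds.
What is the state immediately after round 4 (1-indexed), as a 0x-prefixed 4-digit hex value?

s_0 = plaintext = 0xED6C
s_1 = Round(s_0, k_0) = 0x6C6F
s_2 = Round(s_1, k_1) = 0x6F95
s_3 = Round(s_2, k_2) = 0x9542
s_4 = Round(s_3, k_3) = 0x42F0

0x42F0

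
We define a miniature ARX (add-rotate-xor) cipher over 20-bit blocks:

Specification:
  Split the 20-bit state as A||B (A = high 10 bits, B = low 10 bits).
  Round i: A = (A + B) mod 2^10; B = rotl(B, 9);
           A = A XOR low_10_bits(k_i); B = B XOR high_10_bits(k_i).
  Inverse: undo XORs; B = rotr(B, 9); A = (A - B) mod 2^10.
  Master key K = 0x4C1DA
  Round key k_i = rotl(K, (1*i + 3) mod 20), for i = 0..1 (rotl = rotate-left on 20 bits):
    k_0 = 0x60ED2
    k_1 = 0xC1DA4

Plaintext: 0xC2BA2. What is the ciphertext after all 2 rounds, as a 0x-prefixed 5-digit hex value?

0x5D32E

s_0 = plaintext = 0xC2BA2
s_1 = Round(s_0, k_0) = 0x1F852
s_2 = Round(s_1, k_1) = 0x5D32E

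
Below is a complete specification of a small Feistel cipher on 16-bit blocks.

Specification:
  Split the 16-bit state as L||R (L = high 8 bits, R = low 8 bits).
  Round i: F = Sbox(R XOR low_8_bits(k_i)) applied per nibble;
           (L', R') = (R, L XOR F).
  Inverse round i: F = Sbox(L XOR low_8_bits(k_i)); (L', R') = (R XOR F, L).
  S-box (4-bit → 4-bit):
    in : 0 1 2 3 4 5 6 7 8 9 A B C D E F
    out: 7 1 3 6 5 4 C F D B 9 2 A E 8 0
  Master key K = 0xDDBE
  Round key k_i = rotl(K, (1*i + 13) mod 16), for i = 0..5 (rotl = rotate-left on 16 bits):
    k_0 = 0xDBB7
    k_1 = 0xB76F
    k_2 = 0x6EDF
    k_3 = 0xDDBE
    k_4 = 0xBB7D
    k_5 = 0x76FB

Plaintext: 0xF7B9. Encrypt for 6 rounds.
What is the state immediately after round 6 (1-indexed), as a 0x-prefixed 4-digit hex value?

0xCB7E

s_0 = plaintext = 0xF7B9
s_1 = Round(s_0, k_0) = 0xB98F
s_2 = Round(s_1, k_1) = 0x8F3E
s_3 = Round(s_2, k_2) = 0x3E0E
s_4 = Round(s_3, k_3) = 0x0E19
s_5 = Round(s_4, k_4) = 0x19CB
s_6 = Round(s_5, k_5) = 0xCB7E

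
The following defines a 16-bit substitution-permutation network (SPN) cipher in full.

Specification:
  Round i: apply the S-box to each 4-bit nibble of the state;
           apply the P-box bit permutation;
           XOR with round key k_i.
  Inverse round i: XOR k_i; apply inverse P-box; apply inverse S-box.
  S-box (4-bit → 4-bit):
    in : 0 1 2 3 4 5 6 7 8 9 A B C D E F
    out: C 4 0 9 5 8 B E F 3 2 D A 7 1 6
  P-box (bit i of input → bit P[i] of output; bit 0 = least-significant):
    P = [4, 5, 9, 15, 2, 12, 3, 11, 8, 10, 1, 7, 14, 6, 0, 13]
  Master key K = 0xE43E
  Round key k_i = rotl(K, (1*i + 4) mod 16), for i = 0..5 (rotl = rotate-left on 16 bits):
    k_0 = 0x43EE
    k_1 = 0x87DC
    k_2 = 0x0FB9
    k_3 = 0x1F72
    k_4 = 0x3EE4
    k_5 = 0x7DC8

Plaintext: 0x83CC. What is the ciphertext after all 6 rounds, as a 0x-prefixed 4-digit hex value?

s_0 = plaintext = 0x83CC
s_1 = Round(s_0, k_0) = 0xBA0F
s_2 = Round(s_1, k_1) = 0xE9F5
s_3 = Round(s_2, k_2) = 0xDAB1
s_4 = Round(s_3, k_3) = 0x513F
s_5 = Round(s_4, k_4) = 0x14C2
s_6 = Round(s_5, k_5) = 0x64CB

0x64CB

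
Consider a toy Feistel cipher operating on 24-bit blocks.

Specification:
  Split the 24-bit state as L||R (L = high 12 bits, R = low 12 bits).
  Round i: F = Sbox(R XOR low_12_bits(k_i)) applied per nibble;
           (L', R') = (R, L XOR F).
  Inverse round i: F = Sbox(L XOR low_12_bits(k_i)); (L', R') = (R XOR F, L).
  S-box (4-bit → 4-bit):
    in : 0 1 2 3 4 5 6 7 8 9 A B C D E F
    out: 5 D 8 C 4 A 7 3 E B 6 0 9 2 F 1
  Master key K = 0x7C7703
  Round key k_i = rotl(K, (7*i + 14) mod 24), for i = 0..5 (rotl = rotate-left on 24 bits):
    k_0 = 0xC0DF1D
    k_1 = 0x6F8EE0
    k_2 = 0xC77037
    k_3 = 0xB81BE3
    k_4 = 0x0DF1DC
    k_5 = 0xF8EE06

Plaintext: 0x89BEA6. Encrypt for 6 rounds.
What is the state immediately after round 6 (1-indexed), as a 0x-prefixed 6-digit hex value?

s_0 = plaintext = 0x89BEA6
s_1 = Round(s_0, k_0) = 0xEA659B
s_2 = Round(s_1, k_1) = 0x59BE96
s_3 = Round(s_2, k_2) = 0xE96AF6
s_4 = Round(s_3, k_3) = 0xAF634C
s_5 = Round(s_4, k_4) = 0x34C243
s_6 = Round(s_5, k_5) = 0x243A06

0x243A06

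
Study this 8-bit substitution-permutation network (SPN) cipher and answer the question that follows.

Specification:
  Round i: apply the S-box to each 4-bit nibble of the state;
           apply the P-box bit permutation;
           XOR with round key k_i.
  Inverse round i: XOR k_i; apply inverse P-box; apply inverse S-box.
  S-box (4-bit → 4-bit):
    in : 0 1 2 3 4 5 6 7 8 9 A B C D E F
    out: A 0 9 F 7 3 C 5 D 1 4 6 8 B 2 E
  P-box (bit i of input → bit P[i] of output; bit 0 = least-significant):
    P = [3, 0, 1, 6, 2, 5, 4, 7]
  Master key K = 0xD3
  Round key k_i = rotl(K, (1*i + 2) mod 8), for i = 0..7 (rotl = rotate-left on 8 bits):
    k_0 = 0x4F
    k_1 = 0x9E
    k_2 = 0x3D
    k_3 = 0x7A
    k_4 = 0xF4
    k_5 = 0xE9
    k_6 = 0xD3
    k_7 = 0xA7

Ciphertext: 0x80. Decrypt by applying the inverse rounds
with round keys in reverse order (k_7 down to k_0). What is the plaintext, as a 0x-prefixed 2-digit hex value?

0x6C

s_0 = ciphertext = 0x80
s_1 = InvRound(s_0, k_7) = 0x5B
s_2 = InvRound(s_1, k_6) = 0xC9
s_3 = InvRound(s_2, k_5) = 0xE1
s_4 = InvRound(s_3, k_4) = 0x7E
s_5 = InvRound(s_4, k_3) = 0x91
s_6 = InvRound(s_5, k_2) = 0xD9
s_7 = InvRound(s_6, k_1) = 0x9F
s_8 = InvRound(s_7, k_0) = 0x6C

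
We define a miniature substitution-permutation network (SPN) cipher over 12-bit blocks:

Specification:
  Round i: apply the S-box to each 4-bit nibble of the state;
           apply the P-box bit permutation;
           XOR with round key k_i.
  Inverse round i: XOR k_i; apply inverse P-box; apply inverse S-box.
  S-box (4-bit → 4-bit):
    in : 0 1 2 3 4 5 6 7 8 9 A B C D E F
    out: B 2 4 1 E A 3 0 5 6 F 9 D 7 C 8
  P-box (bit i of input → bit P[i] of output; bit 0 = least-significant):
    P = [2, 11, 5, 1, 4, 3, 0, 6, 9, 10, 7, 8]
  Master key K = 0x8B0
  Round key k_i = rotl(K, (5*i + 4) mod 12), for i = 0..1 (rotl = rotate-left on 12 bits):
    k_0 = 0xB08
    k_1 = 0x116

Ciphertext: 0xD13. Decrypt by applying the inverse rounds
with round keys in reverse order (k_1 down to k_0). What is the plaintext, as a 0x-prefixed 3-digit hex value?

s_0 = ciphertext = 0xD13
s_1 = InvRound(s_0, k_1) = 0x126
s_2 = InvRound(s_1, k_0) = 0x31A

0x31A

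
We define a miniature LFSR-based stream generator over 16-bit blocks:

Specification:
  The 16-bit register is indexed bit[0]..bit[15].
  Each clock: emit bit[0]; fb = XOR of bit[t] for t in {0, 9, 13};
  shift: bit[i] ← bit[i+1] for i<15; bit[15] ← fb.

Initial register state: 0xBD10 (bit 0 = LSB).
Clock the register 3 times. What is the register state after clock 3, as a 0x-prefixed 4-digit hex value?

0x77A2

reg_0 = 0xBD10
clock 1: out=0, reg = 0xDE88
clock 2: out=0, reg = 0xEF44
clock 3: out=0, reg = 0x77A2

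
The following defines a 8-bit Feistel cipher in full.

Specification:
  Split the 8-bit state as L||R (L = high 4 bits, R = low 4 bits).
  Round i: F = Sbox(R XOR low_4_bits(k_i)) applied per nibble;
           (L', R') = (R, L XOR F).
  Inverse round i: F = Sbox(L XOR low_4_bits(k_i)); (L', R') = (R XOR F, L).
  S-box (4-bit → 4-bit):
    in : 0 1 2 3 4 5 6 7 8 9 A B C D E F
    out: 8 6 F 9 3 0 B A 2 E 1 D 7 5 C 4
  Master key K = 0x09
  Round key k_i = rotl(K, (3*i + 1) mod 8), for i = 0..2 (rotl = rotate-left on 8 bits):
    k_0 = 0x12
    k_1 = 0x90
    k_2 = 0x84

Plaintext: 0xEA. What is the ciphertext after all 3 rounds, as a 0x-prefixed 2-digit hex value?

s_0 = plaintext = 0xEA
s_1 = Round(s_0, k_0) = 0xAC
s_2 = Round(s_1, k_1) = 0xCD
s_3 = Round(s_2, k_2) = 0xD2

0xD2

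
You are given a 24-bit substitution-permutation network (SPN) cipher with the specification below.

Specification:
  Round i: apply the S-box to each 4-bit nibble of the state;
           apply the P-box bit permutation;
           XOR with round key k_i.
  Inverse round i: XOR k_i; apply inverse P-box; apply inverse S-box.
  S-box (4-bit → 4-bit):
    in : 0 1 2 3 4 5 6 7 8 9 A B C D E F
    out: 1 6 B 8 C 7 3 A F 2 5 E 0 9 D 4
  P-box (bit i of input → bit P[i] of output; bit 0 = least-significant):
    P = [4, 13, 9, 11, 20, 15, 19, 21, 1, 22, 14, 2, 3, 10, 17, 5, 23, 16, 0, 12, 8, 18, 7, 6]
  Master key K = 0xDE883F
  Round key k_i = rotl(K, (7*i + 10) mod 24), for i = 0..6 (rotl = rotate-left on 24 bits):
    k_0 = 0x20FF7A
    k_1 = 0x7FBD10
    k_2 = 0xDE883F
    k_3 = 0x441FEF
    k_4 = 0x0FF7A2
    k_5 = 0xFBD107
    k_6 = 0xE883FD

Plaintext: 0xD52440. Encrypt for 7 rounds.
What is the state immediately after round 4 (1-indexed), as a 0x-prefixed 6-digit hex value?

s_0 = plaintext = 0xD52440
s_1 = Round(s_0, k_0) = 0x89BA07
s_2 = Round(s_1, k_1) = 0x68D0F2
s_3 = Round(s_2, k_2) = 0x53B104
s_4 = Round(s_3, k_3) = 0x12404F
s_5 = Round(s_4, k_4) = 0xA0E500
s_6 = Round(s_5, k_5) = 0x2990BD
s_7 = Round(s_6, k_6) = 0xC50EAF

0x12404F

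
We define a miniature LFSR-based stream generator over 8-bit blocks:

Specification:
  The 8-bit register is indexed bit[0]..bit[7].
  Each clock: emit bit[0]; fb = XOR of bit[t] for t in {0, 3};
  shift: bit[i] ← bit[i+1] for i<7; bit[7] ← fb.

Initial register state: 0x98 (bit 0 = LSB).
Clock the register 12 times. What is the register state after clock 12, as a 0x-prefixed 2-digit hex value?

reg_0 = 0x98
clock 1: out=0, reg = 0xCC
clock 2: out=0, reg = 0xE6
clock 3: out=0, reg = 0x73
clock 4: out=1, reg = 0xB9
clock 5: out=1, reg = 0x5C
clock 6: out=0, reg = 0xAE
clock 7: out=0, reg = 0xD7
clock 8: out=1, reg = 0xEB
clock 9: out=1, reg = 0x75
clock 10: out=1, reg = 0xBA
clock 11: out=0, reg = 0xDD
clock 12: out=1, reg = 0x6E

0x6E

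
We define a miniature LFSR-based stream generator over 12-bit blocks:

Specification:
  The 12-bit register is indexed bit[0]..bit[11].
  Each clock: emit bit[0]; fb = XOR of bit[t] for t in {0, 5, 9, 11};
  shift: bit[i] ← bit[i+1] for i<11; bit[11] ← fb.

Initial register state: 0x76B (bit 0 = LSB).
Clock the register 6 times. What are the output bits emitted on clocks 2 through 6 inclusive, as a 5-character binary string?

10101

reg_0 = 0x76B
clock 1: out=1, reg = 0xBB5
clock 2: out=1, reg = 0x5DA
clock 3: out=0, reg = 0x2ED
clock 4: out=1, reg = 0x976
clock 5: out=0, reg = 0x4BB
clock 6: out=1, reg = 0x25D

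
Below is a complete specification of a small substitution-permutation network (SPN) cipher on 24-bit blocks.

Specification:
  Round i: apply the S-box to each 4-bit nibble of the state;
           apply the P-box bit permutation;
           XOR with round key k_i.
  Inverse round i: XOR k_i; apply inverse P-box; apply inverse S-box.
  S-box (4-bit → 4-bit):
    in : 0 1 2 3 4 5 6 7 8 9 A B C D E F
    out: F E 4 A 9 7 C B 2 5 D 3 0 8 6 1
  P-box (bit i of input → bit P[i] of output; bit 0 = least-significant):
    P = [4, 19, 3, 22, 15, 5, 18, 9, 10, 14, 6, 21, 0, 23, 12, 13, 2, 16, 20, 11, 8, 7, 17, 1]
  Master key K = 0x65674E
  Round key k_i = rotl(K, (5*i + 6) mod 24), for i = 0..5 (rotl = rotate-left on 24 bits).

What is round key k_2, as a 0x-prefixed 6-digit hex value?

0x4E6567

K = 0x65674E
k_0 = rotl(K, (5*0+6) mod 24) = rotl(K, 6) = 0x59D399
k_1 = rotl(K, (5*1+6) mod 24) = rotl(K, 11) = 0x3A732B
k_2 = rotl(K, (5*2+6) mod 24) = rotl(K, 16) = 0x4E6567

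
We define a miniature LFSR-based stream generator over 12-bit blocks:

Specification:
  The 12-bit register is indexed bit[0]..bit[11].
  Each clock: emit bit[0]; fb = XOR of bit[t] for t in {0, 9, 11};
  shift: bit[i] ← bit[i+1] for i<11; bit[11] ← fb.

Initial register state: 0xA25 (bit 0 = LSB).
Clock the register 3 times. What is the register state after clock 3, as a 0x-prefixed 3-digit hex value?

reg_0 = 0xA25
clock 1: out=1, reg = 0xD12
clock 2: out=0, reg = 0xE89
clock 3: out=1, reg = 0xF44

0xF44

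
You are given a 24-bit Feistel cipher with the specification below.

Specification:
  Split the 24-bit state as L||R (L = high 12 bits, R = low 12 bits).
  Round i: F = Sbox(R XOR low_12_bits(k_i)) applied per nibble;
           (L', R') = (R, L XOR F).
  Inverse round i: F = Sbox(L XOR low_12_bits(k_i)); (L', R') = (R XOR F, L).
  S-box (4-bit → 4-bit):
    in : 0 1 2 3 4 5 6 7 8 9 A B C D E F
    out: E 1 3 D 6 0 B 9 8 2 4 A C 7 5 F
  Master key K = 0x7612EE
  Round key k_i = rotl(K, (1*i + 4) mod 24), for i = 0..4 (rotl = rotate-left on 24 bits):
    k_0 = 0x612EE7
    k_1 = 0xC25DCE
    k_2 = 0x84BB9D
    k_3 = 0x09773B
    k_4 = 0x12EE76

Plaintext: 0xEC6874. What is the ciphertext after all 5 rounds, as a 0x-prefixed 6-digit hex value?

0x807408

s_0 = plaintext = 0xEC6874
s_1 = Round(s_0, k_0) = 0x8745EB
s_2 = Round(s_1, k_1) = 0x5EB044
s_3 = Round(s_2, k_2) = 0x044F99
s_4 = Round(s_3, k_3) = 0xF99807
s_5 = Round(s_4, k_4) = 0x807408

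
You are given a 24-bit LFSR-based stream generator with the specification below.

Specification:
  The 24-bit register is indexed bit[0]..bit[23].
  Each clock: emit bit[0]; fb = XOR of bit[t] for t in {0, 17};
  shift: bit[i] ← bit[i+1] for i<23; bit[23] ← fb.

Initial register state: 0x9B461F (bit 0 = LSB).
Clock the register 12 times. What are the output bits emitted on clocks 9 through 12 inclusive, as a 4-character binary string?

reg_0 = 0x9B461F
clock 1: out=1, reg = 0x4DA30F
clock 2: out=1, reg = 0xA6D187
clock 3: out=1, reg = 0x5368C3
clock 4: out=1, reg = 0x29B461
clock 5: out=1, reg = 0x94DA30
clock 6: out=0, reg = 0x4A6D18
clock 7: out=0, reg = 0xA5368C
clock 8: out=0, reg = 0x529B46
clock 9: out=0, reg = 0xA94DA3
clock 10: out=1, reg = 0xD4A6D1
clock 11: out=1, reg = 0xEA5368
clock 12: out=0, reg = 0xF529B4

0110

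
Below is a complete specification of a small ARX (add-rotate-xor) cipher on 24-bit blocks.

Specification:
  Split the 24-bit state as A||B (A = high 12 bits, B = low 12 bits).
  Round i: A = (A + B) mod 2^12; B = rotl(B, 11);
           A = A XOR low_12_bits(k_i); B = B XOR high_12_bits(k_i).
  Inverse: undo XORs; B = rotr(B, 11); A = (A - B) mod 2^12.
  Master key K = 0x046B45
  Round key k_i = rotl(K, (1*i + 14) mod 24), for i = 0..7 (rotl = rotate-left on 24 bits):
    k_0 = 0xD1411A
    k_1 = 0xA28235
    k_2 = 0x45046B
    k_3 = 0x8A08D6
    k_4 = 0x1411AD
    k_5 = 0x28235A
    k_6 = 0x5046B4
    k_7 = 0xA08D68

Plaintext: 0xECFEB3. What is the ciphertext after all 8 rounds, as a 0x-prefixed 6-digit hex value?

0xAC6926

s_0 = plaintext = 0xECFEB3
s_1 = Round(s_0, k_0) = 0xC9824D
s_2 = Round(s_1, k_1) = 0xCD030E
s_3 = Round(s_2, k_2) = 0xBB55D7
s_4 = Round(s_3, k_3) = 0x95A24B
s_5 = Round(s_4, k_4) = 0xA08864
s_6 = Round(s_5, k_5) = 0x1366B0
s_7 = Round(s_6, k_6) = 0x15265C
s_8 = Round(s_7, k_7) = 0xAC6926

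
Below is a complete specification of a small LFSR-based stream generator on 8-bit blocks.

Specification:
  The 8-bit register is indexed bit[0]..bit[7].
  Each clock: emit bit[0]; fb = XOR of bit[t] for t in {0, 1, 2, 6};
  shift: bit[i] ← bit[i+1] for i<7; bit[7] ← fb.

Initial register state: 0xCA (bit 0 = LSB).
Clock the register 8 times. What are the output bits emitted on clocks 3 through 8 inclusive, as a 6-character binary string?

010011

reg_0 = 0xCA
clock 1: out=0, reg = 0x65
clock 2: out=1, reg = 0xB2
clock 3: out=0, reg = 0xD9
clock 4: out=1, reg = 0x6C
clock 5: out=0, reg = 0x36
clock 6: out=0, reg = 0x1B
clock 7: out=1, reg = 0x0D
clock 8: out=1, reg = 0x06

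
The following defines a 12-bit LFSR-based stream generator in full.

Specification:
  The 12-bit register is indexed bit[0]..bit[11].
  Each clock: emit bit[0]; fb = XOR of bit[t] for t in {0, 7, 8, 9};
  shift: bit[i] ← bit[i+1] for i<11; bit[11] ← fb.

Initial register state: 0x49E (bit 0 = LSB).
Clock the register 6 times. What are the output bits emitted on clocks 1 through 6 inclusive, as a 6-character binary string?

reg_0 = 0x49E
clock 1: out=0, reg = 0xA4F
clock 2: out=1, reg = 0x527
clock 3: out=1, reg = 0x293
clock 4: out=1, reg = 0x949
clock 5: out=1, reg = 0x4A4
clock 6: out=0, reg = 0xA52

011110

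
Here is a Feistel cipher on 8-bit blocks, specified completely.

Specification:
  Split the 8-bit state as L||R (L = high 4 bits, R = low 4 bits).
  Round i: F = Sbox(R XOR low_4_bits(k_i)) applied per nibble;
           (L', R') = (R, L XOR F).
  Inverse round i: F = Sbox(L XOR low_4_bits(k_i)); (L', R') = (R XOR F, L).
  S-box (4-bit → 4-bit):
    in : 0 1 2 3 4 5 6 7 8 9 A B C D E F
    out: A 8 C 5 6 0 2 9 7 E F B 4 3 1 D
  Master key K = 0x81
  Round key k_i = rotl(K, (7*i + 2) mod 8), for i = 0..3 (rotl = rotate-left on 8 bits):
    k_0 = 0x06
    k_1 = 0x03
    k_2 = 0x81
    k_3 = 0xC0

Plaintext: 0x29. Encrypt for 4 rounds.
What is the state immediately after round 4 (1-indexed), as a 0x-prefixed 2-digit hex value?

s_0 = plaintext = 0x29
s_1 = Round(s_0, k_0) = 0x9F
s_2 = Round(s_1, k_1) = 0xFD
s_3 = Round(s_2, k_2) = 0xDB
s_4 = Round(s_3, k_3) = 0xB6

0xB6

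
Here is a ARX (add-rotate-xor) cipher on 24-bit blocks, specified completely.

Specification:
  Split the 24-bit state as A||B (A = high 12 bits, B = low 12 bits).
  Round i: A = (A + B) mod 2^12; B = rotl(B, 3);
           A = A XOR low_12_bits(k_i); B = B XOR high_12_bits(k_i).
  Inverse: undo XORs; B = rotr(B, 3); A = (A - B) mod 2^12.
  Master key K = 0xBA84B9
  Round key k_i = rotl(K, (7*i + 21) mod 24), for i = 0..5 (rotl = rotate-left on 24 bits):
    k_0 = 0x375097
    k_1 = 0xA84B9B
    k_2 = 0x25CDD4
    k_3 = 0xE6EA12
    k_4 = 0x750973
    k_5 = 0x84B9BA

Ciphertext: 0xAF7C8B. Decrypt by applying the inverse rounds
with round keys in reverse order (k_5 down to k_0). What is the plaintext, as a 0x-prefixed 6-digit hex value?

s_0 = ciphertext = 0xAF7C8B
s_1 = InvRound(s_0, k_5) = 0x2B5098
s_2 = InvRound(s_1, k_4) = 0xACD0F9
s_3 = InvRound(s_2, k_3) = 0x10DFD2
s_4 = InvRound(s_3, k_2) = 0xF28DB1
s_5 = InvRound(s_4, k_1) = 0x9CDAE6
s_6 = InvRound(s_5, k_0) = 0x228732

0x228732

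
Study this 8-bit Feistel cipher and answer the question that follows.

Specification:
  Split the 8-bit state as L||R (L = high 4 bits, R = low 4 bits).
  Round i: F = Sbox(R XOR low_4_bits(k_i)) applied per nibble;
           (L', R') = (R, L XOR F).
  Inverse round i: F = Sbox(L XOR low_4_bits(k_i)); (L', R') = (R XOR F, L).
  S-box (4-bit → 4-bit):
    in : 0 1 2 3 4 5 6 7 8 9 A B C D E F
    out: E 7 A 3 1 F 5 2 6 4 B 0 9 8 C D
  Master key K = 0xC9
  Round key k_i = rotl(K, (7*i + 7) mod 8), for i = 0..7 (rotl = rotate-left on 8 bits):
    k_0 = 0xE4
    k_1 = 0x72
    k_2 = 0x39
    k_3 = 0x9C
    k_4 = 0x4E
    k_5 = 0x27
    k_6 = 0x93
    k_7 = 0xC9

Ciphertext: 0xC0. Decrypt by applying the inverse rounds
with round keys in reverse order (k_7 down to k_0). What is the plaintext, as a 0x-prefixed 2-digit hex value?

s_0 = ciphertext = 0xC0
s_1 = InvRound(s_0, k_7) = 0xFC
s_2 = InvRound(s_1, k_6) = 0x5F
s_3 = InvRound(s_2, k_5) = 0x55
s_4 = InvRound(s_3, k_4) = 0x55
s_5 = InvRound(s_4, k_3) = 0x15
s_6 = InvRound(s_5, k_2) = 0x31
s_7 = InvRound(s_6, k_1) = 0x63
s_8 = InvRound(s_7, k_0) = 0x96

0x96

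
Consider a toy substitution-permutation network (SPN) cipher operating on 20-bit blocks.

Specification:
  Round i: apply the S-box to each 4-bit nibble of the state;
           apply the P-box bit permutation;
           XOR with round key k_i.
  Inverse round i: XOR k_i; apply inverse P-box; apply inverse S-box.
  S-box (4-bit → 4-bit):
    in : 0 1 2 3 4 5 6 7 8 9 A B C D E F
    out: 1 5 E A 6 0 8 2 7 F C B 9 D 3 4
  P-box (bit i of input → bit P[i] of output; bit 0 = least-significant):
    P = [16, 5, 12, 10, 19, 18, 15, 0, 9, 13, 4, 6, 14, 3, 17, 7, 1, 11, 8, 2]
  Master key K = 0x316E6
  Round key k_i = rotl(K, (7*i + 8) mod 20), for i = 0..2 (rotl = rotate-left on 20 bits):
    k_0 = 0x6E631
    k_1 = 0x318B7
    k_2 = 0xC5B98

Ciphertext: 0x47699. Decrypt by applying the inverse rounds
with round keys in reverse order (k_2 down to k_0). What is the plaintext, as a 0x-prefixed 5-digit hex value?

0x88EFF

s_0 = ciphertext = 0x47699
s_1 = InvRound(s_0, k_2) = 0x457C6
s_2 = InvRound(s_1, k_1) = 0x41D3B
s_3 = InvRound(s_2, k_0) = 0x88EFF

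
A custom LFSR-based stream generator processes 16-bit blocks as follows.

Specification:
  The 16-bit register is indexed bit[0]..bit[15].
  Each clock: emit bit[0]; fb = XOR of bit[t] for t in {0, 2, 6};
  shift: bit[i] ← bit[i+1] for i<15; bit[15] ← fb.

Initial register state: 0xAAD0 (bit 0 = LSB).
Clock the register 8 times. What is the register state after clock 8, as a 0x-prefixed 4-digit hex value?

0xCFAA

reg_0 = 0xAAD0
clock 1: out=0, reg = 0xD568
clock 2: out=0, reg = 0xEAB4
clock 3: out=0, reg = 0xF55A
clock 4: out=0, reg = 0xFAAD
clock 5: out=1, reg = 0x7D56
clock 6: out=0, reg = 0x3EAB
clock 7: out=1, reg = 0x9F55
clock 8: out=1, reg = 0xCFAA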